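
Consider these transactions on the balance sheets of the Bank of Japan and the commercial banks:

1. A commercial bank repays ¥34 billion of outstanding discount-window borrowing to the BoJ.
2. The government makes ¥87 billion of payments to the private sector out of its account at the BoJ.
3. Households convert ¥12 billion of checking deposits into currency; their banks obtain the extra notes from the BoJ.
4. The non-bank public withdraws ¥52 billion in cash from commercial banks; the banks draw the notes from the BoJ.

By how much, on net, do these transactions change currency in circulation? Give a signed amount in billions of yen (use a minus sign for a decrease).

Discount-window repayment ¥34 billion: no currency enters or leaves circulation → 0.
Government spending ¥87 billion: no currency enters or leaves circulation → 0.
Currency withdrawal ¥12 billion: notes leave the central bank → +¥12B.
Currency withdrawal ¥52 billion: notes leave the central bank → +¥52B.
Net: 0 + 0 + 12 + 52 = +¥64 billion.

+¥64 billion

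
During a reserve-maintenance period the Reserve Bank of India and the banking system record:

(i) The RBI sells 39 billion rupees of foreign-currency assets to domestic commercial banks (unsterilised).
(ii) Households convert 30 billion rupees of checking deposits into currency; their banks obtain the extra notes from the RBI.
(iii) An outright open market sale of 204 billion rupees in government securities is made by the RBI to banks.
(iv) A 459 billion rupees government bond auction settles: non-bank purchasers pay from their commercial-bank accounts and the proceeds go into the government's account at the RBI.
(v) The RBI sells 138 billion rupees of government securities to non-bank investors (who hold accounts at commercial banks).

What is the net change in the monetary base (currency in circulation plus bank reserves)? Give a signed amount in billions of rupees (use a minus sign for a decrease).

FX sale 39 billion rupees: RBI balance sheet contracts → −39B.
Currency withdrawal 30 billion rupees: just a shift between currency and reserves — both are base money → 0.
OMO sale (to banks) 204 billion rupees: RBI balance sheet contracts → −204B.
Government account inflow 459 billion rupees: reserves shift to a non-base liability → −459B.
Asset sale (to non-banks) 138 billion rupees: RBI balance sheet contracts → −138B.
Net: −39 + 0 − 204 − 459 − 138 = -840 billion.

-840 billion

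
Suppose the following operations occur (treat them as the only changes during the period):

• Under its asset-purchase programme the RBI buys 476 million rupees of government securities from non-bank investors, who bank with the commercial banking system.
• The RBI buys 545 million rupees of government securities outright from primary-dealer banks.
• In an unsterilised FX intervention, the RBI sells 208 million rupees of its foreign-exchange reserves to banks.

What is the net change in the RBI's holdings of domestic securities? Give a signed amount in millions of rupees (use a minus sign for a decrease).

+1021 million

Asset purchase (from non-banks) 476 million rupees: securities added to the RBI's portfolio → +476M.
OMO purchase (from banks) 545 million rupees: securities added to the RBI's portfolio → +545M.
FX sale 208 million rupees: the RBI's securities portfolio is untouched → 0.
Net: 476 + 545 + 0 = +1021 million.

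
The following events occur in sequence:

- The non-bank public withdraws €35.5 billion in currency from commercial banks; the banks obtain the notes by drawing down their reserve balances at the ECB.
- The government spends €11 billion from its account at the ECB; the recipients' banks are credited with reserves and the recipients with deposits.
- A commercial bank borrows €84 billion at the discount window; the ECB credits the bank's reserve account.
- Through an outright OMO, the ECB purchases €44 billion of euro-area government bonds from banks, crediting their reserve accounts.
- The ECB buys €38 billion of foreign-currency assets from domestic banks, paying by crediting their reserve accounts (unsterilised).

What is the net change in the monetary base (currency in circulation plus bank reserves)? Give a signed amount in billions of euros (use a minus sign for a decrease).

ECB balance sheet:
  Assets:      Securities +€44B, Loans to banks +€84B, Foreign assets +€38B
  Liabilities: Bank reserves +€141.5B, Currency in circulation +€35.5B, Government deposits −€11B
Commercial banking system:
  Assets:      Reserves at CB +€141.5B, Securities −€44B, Foreign assets −€38B
  Liabilities: Checkable deposits −€24.5B, Borrowings from CB +€84B
Monetary base = currency + reserves: +€35.5B + (+€141.5B) = +€177 billion.

+€177 billion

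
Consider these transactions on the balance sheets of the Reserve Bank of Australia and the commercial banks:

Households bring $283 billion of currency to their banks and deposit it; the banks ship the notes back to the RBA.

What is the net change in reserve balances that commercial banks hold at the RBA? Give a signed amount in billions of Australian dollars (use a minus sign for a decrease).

RBA balance sheet:
  Assets:      no change
  Liabilities: Bank reserves +$283B, Currency in circulation −$283B
Commercial banking system:
  Assets:      Reserves at CB +$283B
  Liabilities: Checkable deposits +$283B
So the change in reserve balances that commercial banks hold at the RBA is +$283 billion.

+$283 billion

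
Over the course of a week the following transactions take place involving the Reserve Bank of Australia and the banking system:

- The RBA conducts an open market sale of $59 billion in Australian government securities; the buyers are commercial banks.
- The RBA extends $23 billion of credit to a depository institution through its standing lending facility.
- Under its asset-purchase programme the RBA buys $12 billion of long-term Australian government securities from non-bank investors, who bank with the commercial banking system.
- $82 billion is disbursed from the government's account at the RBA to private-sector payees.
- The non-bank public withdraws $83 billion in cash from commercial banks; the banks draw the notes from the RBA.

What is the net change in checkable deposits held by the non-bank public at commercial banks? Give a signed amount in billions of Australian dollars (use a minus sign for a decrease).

+$11 billion

OMO sale (to banks) $59 billion: the counterparty is a bank, so public deposits are unchanged → 0.
Discount-window loan $23 billion: the counterparty is a bank, so public deposits are unchanged → 0.
Asset purchase (from non-banks) $12 billion: non-bank counterparties' bank balances rise → +$12B.
Government spending $82 billion: non-bank counterparties' bank balances rise → +$82B.
Currency withdrawal $83 billion: non-bank counterparties' bank balances fall → −$83B.
Net: 0 + 0 + 12 + 82 − 83 = +$11 billion.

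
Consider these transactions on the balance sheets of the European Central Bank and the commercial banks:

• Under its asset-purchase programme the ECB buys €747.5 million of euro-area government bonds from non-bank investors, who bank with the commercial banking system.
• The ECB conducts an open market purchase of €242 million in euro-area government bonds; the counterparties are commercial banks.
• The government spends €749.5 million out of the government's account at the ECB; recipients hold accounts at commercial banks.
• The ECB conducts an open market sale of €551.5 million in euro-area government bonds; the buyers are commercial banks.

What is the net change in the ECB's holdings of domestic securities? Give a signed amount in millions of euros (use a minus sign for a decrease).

Asset purchase (from non-banks) €747.5 million: securities added to the ECB's portfolio → +€747.5M.
OMO purchase (from banks) €242 million: securities added to the ECB's portfolio → +€242M.
Government spending €749.5 million: the ECB's securities portfolio is untouched → 0.
OMO sale (to banks) €551.5 million: securities removed from the ECB's portfolio → −€551.5M.
Net: 747.5 + 242 + 0 − 551.5 = +€438 million.

+€438 million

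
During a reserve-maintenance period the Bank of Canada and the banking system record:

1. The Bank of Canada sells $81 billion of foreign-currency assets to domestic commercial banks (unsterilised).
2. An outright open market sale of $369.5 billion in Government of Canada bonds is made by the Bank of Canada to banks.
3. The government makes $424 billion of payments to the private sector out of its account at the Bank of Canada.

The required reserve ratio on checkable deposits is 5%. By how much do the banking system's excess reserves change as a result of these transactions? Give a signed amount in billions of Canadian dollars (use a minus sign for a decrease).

-$47.7 billion

FX sale $81 billion: reserves −$81B, deposits 0.
OMO sale (to banks) $369.5 billion: reserves −$369.5B, deposits 0.
Government spending $424 billion: reserves +$424B, deposits +$424B.
Totals: Δreserves = −$26.5B, Δdeposits = +$424B.
Δrequired reserves = 5% × +$424B = +$21.2B.
Δexcess reserves = Δreserves − Δrequired = −$26.5B − (+$21.2B) = -$47.7 billion.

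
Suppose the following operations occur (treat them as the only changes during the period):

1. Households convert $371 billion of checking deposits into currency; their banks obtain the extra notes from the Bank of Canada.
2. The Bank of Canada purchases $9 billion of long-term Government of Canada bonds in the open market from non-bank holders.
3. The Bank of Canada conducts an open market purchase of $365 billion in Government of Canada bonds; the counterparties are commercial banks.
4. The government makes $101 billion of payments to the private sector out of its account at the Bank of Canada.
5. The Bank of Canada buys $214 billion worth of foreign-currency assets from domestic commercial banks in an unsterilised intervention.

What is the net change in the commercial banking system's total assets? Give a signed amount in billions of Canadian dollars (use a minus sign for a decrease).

-$261 billion

Bank of Canada balance sheet:
  Assets:      Securities +$374B, Foreign assets +$214B
  Liabilities: Bank reserves +$318B, Currency in circulation +$371B, Government deposits −$101B
Commercial banking system:
  Assets:      Reserves at CB +$318B, Securities −$365B, Foreign assets −$214B
  Liabilities: Checkable deposits −$261B
Change in total bank assets = -$261 billion.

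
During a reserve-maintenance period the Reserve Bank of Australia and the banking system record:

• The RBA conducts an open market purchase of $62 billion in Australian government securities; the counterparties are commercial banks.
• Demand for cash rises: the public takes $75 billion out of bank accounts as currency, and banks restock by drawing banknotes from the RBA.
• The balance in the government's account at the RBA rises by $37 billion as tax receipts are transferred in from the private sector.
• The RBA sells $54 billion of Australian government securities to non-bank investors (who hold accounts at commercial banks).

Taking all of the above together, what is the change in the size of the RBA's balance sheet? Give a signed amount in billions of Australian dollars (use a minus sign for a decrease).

+$8 billion

RBA balance sheet:
  Assets:      Securities +$8B
  Liabilities: Bank reserves −$104B, Currency in circulation +$75B, Government deposits +$37B
Commercial banking system:
  Assets:      Reserves at CB −$104B, Securities −$62B
  Liabilities: Checkable deposits −$166B
Change in total RBA assets = +$8 billion.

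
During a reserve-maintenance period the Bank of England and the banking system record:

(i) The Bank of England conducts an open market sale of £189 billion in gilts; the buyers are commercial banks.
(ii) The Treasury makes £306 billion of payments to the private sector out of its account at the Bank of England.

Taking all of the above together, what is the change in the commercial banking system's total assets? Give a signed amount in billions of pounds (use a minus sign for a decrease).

+£306 billion

OMO sale (to banks) £189 billion: just an asset swap on bank balance sheets → 0.
Government spending £306 billion: bank balance sheets expand → +£306B.
Net: 0 + 306 = +£306 billion.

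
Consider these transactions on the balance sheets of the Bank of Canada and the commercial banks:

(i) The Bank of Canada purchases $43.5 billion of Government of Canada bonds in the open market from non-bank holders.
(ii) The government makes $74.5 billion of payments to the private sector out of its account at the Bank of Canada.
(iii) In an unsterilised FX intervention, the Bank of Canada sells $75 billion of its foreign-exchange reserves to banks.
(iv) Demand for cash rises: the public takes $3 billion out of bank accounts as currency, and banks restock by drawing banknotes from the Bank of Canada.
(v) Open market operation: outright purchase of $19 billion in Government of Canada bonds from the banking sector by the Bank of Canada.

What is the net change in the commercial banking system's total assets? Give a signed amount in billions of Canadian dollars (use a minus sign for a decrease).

Asset purchase (from non-banks) $43.5 billion: bank balance sheets expand → +$43.5B.
Government spending $74.5 billion: bank balance sheets expand → +$74.5B.
FX sale $75 billion: just an asset swap on bank balance sheets → 0.
Currency withdrawal $3 billion: bank balance sheets shrink → −$3B.
OMO purchase (from banks) $19 billion: just an asset swap on bank balance sheets → 0.
Net: 43.5 + 74.5 + 0 − 3 + 0 = +$115 billion.

+$115 billion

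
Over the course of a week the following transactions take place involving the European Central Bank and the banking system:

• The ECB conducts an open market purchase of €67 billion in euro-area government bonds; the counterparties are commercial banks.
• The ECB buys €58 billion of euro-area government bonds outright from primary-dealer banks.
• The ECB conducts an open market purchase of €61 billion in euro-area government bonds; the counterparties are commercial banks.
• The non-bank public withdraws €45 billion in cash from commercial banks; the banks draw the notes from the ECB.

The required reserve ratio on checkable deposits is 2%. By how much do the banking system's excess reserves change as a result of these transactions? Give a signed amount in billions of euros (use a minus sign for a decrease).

OMO purchase (from banks) €67 billion: reserves +€67B, deposits 0.
OMO purchase (from banks) €58 billion: reserves +€58B, deposits 0.
OMO purchase (from banks) €61 billion: reserves +€61B, deposits 0.
Currency withdrawal €45 billion: reserves −€45B, deposits −€45B.
Totals: Δreserves = +€141B, Δdeposits = −€45B.
Δrequired reserves = 2% × −€45B = −€0.9B.
Δexcess reserves = Δreserves − Δrequired = +€141B − (−€0.9B) = +€141.9 billion.

+€141.9 billion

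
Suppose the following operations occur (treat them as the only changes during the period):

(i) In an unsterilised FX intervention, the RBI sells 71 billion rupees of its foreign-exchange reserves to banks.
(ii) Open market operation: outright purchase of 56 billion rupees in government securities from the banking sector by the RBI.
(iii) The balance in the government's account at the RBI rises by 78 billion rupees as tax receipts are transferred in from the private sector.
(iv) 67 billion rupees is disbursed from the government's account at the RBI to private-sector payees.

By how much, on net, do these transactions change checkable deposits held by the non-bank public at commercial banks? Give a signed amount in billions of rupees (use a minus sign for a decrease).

-11 billion

FX sale 71 billion rupees: the counterparty is a bank, so public deposits are unchanged → 0.
OMO purchase (from banks) 56 billion rupees: the counterparty is a bank, so public deposits are unchanged → 0.
Government account inflow 78 billion rupees: non-bank counterparties' bank balances fall → −78B.
Government spending 67 billion rupees: non-bank counterparties' bank balances rise → +67B.
Net: 0 + 0 − 78 + 67 = -11 billion.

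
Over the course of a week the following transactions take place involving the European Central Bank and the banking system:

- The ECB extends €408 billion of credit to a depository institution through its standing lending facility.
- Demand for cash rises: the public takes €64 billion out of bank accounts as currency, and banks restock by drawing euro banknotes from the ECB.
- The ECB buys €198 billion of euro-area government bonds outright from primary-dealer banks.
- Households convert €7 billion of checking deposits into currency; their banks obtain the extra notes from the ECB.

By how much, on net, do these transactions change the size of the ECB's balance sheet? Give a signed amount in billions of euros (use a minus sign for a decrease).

+€606 billion

Discount-window loan €408 billion: an ECB asset is acquired → +€408B.
Currency withdrawal €64 billion: only the composition of liabilities changes → 0.
OMO purchase (from banks) €198 billion: an ECB asset is acquired → +€198B.
Currency withdrawal €7 billion: only the composition of liabilities changes → 0.
Net: 408 + 0 + 198 + 0 = +€606 billion.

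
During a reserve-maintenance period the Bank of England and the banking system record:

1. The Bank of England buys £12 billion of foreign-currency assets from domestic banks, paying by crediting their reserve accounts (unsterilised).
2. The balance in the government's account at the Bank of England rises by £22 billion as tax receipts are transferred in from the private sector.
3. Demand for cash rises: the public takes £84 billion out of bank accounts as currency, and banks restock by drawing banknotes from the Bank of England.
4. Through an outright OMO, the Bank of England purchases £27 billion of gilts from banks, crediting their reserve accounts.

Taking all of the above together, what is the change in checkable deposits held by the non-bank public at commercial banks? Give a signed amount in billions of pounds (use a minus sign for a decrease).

FX purchase £12 billion: the counterparty is a bank, so public deposits are unchanged → 0.
Government account inflow £22 billion: non-bank counterparties' bank balances fall → −£22B.
Currency withdrawal £84 billion: non-bank counterparties' bank balances fall → −£84B.
OMO purchase (from banks) £27 billion: the counterparty is a bank, so public deposits are unchanged → 0.
Net: 0 − 22 − 84 + 0 = -£106 billion.

-£106 billion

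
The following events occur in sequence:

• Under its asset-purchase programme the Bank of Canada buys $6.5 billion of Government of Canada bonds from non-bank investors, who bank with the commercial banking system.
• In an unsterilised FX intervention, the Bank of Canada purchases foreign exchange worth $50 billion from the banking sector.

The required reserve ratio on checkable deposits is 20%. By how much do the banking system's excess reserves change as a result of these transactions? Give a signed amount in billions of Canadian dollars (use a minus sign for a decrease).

Asset purchase (from non-banks) $6.5 billion: reserves +$6.5B, deposits +$6.5B.
FX purchase $50 billion: reserves +$50B, deposits 0.
Totals: Δreserves = +$56.5B, Δdeposits = +$6.5B.
Δrequired reserves = 20% × +$6.5B = +$1.3B.
Δexcess reserves = Δreserves − Δrequired = +$56.5B − (+$1.3B) = +$55.2 billion.

+$55.2 billion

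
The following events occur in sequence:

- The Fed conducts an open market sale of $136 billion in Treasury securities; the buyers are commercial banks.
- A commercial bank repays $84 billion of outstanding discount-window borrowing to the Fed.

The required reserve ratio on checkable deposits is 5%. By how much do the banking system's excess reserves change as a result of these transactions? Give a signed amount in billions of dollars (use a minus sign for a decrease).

-$220 billion

OMO sale (to banks) $136 billion: reserves −$136B, deposits 0.
Discount-window repayment $84 billion: reserves −$84B, deposits 0.
Totals: Δreserves = −$220B, Δdeposits = 0.
Δrequired reserves = 5% × 0 = 0.
Δexcess reserves = Δreserves − Δrequired = −$220B − (0) = -$220 billion.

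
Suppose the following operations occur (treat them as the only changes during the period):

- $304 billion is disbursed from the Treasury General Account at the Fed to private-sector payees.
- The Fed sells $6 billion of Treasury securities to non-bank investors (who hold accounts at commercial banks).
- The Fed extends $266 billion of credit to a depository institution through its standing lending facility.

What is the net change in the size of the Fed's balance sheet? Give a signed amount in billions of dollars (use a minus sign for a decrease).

+$260 billion

Government spending $304 billion: only the composition of liabilities changes → 0.
Asset sale (to non-banks) $6 billion: a Fed asset is shed → −$6B.
Discount-window loan $266 billion: a Fed asset is acquired → +$266B.
Net: 0 − 6 + 266 = +$260 billion.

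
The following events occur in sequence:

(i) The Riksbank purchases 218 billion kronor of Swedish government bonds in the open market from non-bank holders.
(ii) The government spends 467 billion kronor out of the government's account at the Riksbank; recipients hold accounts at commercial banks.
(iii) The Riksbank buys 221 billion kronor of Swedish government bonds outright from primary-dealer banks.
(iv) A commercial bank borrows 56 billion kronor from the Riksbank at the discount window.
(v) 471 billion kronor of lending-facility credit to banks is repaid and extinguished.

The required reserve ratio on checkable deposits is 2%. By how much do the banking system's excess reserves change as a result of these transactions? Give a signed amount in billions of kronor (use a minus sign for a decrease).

Asset purchase (from non-banks) 218 billion kronor: reserves +218B, deposits +218B.
Government spending 467 billion kronor: reserves +467B, deposits +467B.
OMO purchase (from banks) 221 billion kronor: reserves +221B, deposits 0.
Discount-window loan 56 billion kronor: reserves +56B, deposits 0.
Discount-window repayment 471 billion kronor: reserves −471B, deposits 0.
Totals: Δreserves = +491B, Δdeposits = +685B.
Δrequired reserves = 2% × +685B = +13.7B.
Δexcess reserves = Δreserves − Δrequired = +491B − (+13.7B) = +477.3 billion.

+477.3 billion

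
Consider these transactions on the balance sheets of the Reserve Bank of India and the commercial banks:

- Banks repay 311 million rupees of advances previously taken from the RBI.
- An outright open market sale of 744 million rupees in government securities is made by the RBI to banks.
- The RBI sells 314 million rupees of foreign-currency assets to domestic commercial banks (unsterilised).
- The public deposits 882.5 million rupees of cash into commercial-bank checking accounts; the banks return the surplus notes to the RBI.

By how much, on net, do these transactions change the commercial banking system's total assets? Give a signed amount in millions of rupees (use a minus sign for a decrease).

Discount-window repayment 311 million rupees: bank balance sheets shrink → −311M.
OMO sale (to banks) 744 million rupees: just an asset swap on bank balance sheets → 0.
FX sale 314 million rupees: just an asset swap on bank balance sheets → 0.
Currency deposit 882.5 million rupees: bank balance sheets expand → +882.5M.
Net: −311 + 0 + 0 + 882.5 = +571.5 million.

+571.5 million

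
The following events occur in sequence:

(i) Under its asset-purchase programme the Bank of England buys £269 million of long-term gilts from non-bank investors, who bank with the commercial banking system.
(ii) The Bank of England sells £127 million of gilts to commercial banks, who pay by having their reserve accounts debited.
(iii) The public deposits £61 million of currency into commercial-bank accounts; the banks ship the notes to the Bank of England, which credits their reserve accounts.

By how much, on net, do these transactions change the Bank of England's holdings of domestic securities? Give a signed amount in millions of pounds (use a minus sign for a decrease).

+£142 million

Asset purchase (from non-banks) £269 million: securities added to the Bank of England's portfolio → +£269M.
OMO sale (to banks) £127 million: securities removed from the Bank of England's portfolio → −£127M.
Currency deposit £61 million: the Bank of England's securities portfolio is untouched → 0.
Net: 269 − 127 + 0 = +£142 million.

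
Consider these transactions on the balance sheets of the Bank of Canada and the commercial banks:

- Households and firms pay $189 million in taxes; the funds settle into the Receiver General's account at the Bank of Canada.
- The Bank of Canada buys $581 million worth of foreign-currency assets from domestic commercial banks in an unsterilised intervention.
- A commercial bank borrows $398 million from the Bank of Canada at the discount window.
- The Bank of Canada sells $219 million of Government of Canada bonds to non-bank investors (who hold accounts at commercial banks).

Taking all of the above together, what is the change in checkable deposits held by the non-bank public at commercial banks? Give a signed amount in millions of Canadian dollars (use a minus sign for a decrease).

-$408 million

Government account inflow $189 million: non-bank counterparties' bank balances fall → −$189M.
FX purchase $581 million: the counterparty is a bank, so public deposits are unchanged → 0.
Discount-window loan $398 million: the counterparty is a bank, so public deposits are unchanged → 0.
Asset sale (to non-banks) $219 million: non-bank counterparties' bank balances fall → −$219M.
Net: −189 + 0 + 0 − 219 = -$408 million.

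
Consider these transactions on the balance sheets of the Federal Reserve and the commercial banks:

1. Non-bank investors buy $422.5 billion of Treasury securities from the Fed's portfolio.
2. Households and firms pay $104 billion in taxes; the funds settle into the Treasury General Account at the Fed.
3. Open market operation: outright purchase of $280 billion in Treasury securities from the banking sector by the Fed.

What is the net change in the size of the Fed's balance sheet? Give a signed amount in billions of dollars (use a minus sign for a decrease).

Fed balance sheet:
  Assets:      Securities −$142.5B
  Liabilities: Bank reserves −$246.5B, Government deposits +$104B
Commercial banking system:
  Assets:      Reserves at CB −$246.5B, Securities −$280B
  Liabilities: Checkable deposits −$526.5B
Change in total Fed assets = -$142.5 billion.

-$142.5 billion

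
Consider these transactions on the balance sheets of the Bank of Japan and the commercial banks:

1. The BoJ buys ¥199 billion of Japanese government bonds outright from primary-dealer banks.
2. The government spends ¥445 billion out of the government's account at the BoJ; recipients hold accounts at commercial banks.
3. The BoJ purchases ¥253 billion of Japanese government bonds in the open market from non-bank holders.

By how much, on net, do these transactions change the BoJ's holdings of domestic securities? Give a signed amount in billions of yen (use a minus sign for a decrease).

OMO purchase (from banks) ¥199 billion: securities added to the BoJ's portfolio → +¥199B.
Government spending ¥445 billion: the BoJ's securities portfolio is untouched → 0.
Asset purchase (from non-banks) ¥253 billion: securities added to the BoJ's portfolio → +¥253B.
Net: 199 + 0 + 253 = +¥452 billion.

+¥452 billion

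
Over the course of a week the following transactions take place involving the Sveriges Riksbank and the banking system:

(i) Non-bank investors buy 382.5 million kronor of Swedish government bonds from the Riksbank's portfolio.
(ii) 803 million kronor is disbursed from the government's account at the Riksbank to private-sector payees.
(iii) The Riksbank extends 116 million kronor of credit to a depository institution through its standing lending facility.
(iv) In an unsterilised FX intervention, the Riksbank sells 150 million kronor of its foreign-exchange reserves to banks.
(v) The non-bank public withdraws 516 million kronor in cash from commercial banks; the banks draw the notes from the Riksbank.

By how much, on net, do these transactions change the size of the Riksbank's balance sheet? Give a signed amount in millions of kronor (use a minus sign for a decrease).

-416.5 million

Riksbank balance sheet:
  Assets:      Securities −382.5M, Loans to banks +116M, Foreign assets −150M
  Liabilities: Bank reserves −129.5M, Currency in circulation +516M, Government deposits −803M
Change in total Riksbank assets = -416.5 million.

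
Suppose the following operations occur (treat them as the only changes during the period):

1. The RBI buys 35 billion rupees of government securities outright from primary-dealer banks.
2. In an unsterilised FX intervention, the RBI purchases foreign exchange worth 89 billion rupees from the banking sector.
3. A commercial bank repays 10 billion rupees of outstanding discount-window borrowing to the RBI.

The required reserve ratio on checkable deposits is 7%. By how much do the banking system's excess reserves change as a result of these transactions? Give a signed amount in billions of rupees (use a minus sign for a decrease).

OMO purchase (from banks) 35 billion rupees: reserves +35B, deposits 0.
FX purchase 89 billion rupees: reserves +89B, deposits 0.
Discount-window repayment 10 billion rupees: reserves −10B, deposits 0.
Totals: Δreserves = +114B, Δdeposits = 0.
Δrequired reserves = 7% × 0 = 0.
Δexcess reserves = Δreserves − Δrequired = +114B − (0) = +114 billion.

+114 billion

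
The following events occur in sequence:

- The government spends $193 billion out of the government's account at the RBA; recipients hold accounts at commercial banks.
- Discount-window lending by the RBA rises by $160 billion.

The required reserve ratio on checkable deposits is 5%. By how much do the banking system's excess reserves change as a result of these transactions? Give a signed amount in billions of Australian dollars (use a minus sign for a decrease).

Government spending $193 billion: reserves +$193B, deposits +$193B.
Discount-window loan $160 billion: reserves +$160B, deposits 0.
Totals: Δreserves = +$353B, Δdeposits = +$193B.
Δrequired reserves = 5% × +$193B = +$9.65B.
Δexcess reserves = Δreserves − Δrequired = +$353B − (+$9.65B) = +$343.35 billion.

+$343.35 billion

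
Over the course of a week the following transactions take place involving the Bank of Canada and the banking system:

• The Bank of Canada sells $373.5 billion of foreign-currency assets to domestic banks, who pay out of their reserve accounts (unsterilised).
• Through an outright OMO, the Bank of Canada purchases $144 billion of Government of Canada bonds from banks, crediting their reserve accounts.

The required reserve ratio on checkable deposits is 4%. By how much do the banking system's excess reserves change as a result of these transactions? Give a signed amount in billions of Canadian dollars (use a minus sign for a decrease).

FX sale $373.5 billion: reserves −$373.5B, deposits 0.
OMO purchase (from banks) $144 billion: reserves +$144B, deposits 0.
Totals: Δreserves = −$229.5B, Δdeposits = 0.
Δrequired reserves = 4% × 0 = 0.
Δexcess reserves = Δreserves − Δrequired = −$229.5B − (0) = -$229.5 billion.

-$229.5 billion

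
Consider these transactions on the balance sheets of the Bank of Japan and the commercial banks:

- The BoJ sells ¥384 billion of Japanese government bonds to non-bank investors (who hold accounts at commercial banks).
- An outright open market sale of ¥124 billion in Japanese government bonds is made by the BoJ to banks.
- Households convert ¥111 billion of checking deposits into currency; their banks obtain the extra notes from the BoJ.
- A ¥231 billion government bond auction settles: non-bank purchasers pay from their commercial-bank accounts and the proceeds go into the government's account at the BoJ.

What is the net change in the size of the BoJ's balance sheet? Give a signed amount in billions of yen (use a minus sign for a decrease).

-¥508 billion

BoJ balance sheet:
  Assets:      Securities −¥508B
  Liabilities: Bank reserves −¥850B, Currency in circulation +¥111B, Government deposits +¥231B
Change in total BoJ assets = -¥508 billion.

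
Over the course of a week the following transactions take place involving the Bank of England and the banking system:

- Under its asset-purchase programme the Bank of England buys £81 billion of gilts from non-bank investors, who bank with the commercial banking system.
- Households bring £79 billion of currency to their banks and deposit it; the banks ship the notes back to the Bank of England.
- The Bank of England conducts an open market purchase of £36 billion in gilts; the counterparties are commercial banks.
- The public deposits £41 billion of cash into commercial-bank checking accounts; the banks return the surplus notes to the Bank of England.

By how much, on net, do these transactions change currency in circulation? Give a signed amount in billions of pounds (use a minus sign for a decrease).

-£120 billion

Asset purchase (from non-banks) £81 billion: no currency enters or leaves circulation → 0.
Currency deposit £79 billion: notes return to the central bank → −£79B.
OMO purchase (from banks) £36 billion: no currency enters or leaves circulation → 0.
Currency deposit £41 billion: notes return to the central bank → −£41B.
Net: 0 − 79 + 0 − 41 = -£120 billion.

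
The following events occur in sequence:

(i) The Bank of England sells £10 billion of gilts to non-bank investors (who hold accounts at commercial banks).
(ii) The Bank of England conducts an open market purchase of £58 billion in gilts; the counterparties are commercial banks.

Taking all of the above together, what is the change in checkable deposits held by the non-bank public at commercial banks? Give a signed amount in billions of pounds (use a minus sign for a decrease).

-£10 billion

Asset sale (to non-banks) £10 billion: non-bank counterparties' bank balances fall → −£10B.
OMO purchase (from banks) £58 billion: the counterparty is a bank, so public deposits are unchanged → 0.
Net: −10 + 0 = -£10 billion.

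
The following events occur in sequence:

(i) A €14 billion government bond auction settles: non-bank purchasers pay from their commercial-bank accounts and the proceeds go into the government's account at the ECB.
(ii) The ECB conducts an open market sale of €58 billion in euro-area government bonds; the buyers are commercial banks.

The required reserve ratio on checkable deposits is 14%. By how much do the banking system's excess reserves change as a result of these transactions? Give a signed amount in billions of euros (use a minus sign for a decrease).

Government account inflow €14 billion: reserves −€14B, deposits −€14B.
OMO sale (to banks) €58 billion: reserves −€58B, deposits 0.
Totals: Δreserves = −€72B, Δdeposits = −€14B.
Δrequired reserves = 14% × −€14B = −€1.96B.
Δexcess reserves = Δreserves − Δrequired = −€72B − (−€1.96B) = -€70.04 billion.

-€70.04 billion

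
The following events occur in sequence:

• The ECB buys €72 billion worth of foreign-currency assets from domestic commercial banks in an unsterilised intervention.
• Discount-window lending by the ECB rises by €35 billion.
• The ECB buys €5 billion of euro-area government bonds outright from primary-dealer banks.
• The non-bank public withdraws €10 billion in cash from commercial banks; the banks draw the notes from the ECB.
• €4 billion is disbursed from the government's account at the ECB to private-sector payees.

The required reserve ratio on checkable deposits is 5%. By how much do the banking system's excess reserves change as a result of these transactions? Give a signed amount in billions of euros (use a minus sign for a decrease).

+€106.3 billion

FX purchase €72 billion: reserves +€72B, deposits 0.
Discount-window loan €35 billion: reserves +€35B, deposits 0.
OMO purchase (from banks) €5 billion: reserves +€5B, deposits 0.
Currency withdrawal €10 billion: reserves −€10B, deposits −€10B.
Government spending €4 billion: reserves +€4B, deposits +€4B.
Totals: Δreserves = +€106B, Δdeposits = −€6B.
Δrequired reserves = 5% × −€6B = −€0.3B.
Δexcess reserves = Δreserves − Δrequired = +€106B − (−€0.3B) = +€106.3 billion.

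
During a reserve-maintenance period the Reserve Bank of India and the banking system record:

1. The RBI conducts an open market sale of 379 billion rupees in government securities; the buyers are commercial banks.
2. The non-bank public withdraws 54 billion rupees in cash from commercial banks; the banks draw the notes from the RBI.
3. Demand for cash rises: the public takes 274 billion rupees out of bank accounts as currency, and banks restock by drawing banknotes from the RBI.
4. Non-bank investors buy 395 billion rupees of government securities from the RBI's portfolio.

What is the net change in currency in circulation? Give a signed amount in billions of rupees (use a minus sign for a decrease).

+328 billion

RBI balance sheet:
  Assets:      Securities −774B
  Liabilities: Bank reserves −1102B, Currency in circulation +328B
Commercial banking system:
  Assets:      Reserves at CB −1102B, Securities +379B
  Liabilities: Checkable deposits −723B
So the change in currency in circulation is +328 billion.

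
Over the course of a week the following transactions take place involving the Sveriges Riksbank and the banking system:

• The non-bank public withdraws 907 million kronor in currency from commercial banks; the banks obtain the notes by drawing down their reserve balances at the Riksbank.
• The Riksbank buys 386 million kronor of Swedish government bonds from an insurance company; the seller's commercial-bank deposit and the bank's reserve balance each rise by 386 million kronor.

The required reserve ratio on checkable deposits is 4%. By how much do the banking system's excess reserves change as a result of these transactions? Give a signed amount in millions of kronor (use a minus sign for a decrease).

-500.16 million

Currency withdrawal 907 million kronor: reserves −907M, deposits −907M.
Asset purchase (from non-banks) 386 million kronor: reserves +386M, deposits +386M.
Totals: Δreserves = −521M, Δdeposits = −521M.
Δrequired reserves = 4% × −521M = −20.84M.
Δexcess reserves = Δreserves − Δrequired = −521M − (−20.84M) = -500.16 million.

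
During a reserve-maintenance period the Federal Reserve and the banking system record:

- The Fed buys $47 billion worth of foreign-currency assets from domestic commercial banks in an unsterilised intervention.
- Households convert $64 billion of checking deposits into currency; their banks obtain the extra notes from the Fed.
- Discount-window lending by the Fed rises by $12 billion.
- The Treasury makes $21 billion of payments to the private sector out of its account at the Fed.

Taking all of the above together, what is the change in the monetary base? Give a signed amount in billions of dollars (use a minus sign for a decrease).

+$80 billion

Fed balance sheet:
  Assets:      Loans to banks +$12B, Foreign assets +$47B
  Liabilities: Bank reserves +$16B, Currency in circulation +$64B, Government deposits −$21B
Monetary base = currency + reserves: +$64B + (+$16B) = +$80 billion.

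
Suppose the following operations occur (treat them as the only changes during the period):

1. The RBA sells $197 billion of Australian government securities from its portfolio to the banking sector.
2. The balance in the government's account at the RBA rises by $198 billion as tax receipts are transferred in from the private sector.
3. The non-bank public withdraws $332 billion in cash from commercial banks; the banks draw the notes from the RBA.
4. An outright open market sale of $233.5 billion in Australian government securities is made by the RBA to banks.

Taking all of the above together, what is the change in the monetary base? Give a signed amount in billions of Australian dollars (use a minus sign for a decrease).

-$628.5 billion

RBA balance sheet:
  Assets:      Securities −$430.5B
  Liabilities: Bank reserves −$960.5B, Currency in circulation +$332B, Government deposits +$198B
Commercial banking system:
  Assets:      Reserves at CB −$960.5B, Securities +$430.5B
  Liabilities: Checkable deposits −$530B
Monetary base = currency + reserves: +$332B + (−$960.5B) = -$628.5 billion.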